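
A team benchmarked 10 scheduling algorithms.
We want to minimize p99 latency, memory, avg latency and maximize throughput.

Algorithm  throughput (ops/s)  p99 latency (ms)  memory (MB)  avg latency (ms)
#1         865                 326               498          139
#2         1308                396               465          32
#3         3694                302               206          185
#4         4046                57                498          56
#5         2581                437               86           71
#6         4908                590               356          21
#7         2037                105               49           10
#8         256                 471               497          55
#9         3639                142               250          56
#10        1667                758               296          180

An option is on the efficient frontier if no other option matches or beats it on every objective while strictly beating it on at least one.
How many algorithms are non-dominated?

#1: dominated by #4 (throughput 4046≥865, p99 latency 57≤326, memory 498≤498, avg latency 56≤139).
#2: dominated by #7 (throughput 2037≥1308, p99 latency 105≤396, memory 49≤465, avg latency 10≤32).
#3: not dominated.
#4: not dominated (best p99 latency).
#5: not dominated.
#6: not dominated (best throughput).
#7: not dominated (best memory).
#8: dominated by #2 (throughput 1308≥256, p99 latency 396≤471, memory 465≤497, avg latency 32≤55).
#9: not dominated.
#10: dominated by #5 (throughput 2581≥1667, p99 latency 437≤758, memory 86≤296, avg latency 71≤180).
Pareto-optimal: #3, #4, #5, #6, #7, #9 → 6.

6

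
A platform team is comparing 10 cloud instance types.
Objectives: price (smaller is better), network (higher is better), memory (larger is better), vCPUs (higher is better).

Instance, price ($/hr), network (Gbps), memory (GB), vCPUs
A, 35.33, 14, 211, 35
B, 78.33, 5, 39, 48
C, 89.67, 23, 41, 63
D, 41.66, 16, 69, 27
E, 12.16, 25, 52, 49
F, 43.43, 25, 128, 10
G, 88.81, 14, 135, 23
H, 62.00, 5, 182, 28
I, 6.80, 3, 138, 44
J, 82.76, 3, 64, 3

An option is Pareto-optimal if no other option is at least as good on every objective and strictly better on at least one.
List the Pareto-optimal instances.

A, C, D, E, F, I

A: not dominated (best memory).
B: dominated by E (price 12.16≤78.33, network 25≥5, memory 52≥39, vCPUs 49≥48).
C: not dominated (best vCPUs).
D: not dominated.
E: not dominated.
F: not dominated.
G: dominated by A (price 35.33≤88.81, network 14≥14, memory 211≥135, vCPUs 35≥23).
H: dominated by A (price 35.33≤62.00, network 14≥5, memory 211≥182, vCPUs 35≥28).
I: not dominated (best price).
J: dominated by A (price 35.33≤82.76, network 14≥3, memory 211≥64, vCPUs 35≥3).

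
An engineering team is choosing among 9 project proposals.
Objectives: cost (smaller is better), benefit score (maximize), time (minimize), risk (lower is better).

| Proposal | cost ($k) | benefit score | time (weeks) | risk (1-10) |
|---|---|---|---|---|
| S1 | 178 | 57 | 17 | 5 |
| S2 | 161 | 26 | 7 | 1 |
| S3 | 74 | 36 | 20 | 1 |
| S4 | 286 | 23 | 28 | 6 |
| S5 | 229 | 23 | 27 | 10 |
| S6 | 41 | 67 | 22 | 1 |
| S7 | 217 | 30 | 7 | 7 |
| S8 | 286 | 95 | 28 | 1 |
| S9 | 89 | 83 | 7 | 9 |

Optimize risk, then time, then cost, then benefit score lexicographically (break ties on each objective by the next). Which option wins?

S2

First minimize risk: best is 1, kept {S2, S3, S6, S8}.
Then minimize time: best is 7, kept {S2}.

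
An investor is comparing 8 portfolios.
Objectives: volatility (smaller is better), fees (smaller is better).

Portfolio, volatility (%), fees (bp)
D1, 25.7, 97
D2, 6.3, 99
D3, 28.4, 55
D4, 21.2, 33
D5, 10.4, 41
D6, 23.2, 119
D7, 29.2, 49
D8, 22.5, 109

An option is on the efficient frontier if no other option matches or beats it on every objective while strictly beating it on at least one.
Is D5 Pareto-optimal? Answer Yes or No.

D1: worse on volatility (25.7 vs 10.4).
D2: worse on fees (99 vs 41).
D3: worse on volatility (28.4 vs 10.4).
D4: worse on volatility (21.2 vs 10.4).
D6: worse on volatility (23.2 vs 10.4).
D7: worse on volatility (29.2 vs 10.4).
D8: worse on volatility (22.5 vs 10.4).
No option is at least as good as D5 on every objective and strictly better on one.

Yes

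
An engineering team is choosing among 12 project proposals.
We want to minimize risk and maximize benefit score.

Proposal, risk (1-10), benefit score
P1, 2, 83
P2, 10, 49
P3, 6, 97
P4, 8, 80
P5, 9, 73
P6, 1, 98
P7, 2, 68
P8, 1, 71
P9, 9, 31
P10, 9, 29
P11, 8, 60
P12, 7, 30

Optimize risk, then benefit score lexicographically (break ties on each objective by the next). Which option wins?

First minimize risk: best is 1, kept {P6, P8}.
Then maximize benefit score: best is 98, kept {P6}.

P6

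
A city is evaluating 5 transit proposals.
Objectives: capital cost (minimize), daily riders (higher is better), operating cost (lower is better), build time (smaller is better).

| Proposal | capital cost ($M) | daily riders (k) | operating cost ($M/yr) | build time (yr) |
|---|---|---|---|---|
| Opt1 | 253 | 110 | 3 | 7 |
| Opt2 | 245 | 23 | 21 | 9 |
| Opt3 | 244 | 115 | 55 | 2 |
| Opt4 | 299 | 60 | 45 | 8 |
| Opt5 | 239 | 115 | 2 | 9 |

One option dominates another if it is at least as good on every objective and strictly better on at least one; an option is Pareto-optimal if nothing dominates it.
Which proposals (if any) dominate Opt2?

Opt5

Opt5: capital cost 239≤245, daily riders 115≥23, operating cost 2≤21, build time 9≤9 — dominates Opt2.
Others (Opt1, Opt3, Opt4) are each worse than Opt2 on at least one objective.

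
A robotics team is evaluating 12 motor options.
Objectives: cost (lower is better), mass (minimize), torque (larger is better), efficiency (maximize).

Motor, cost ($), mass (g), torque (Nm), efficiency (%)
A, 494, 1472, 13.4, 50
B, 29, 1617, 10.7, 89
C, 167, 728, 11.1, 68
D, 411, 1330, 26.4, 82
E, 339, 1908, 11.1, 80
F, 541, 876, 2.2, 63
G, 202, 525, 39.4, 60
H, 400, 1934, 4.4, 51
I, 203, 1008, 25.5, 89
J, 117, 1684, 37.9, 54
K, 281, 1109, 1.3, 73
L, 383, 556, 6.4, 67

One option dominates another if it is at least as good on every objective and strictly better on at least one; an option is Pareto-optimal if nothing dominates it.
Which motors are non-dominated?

A: dominated by D (cost 411≤494, mass 1330≤1472, torque 26.4≥13.4, efficiency 82≥50).
B: not dominated (best cost).
C: not dominated.
D: not dominated.
E: dominated by I (cost 203≤339, mass 1008≤1908, torque 25.5≥11.1, efficiency 89≥80).
F: dominated by C (cost 167≤541, mass 728≤876, torque 11.1≥2.2, efficiency 68≥63).
G: not dominated (best mass).
H: dominated by B (cost 29≤400, mass 1617≤1934, torque 10.7≥4.4, efficiency 89≥51).
I: not dominated.
J: not dominated.
K: dominated by I (cost 203≤281, mass 1008≤1109, torque 25.5≥1.3, efficiency 89≥73).
L: not dominated.

B, C, D, G, I, J, L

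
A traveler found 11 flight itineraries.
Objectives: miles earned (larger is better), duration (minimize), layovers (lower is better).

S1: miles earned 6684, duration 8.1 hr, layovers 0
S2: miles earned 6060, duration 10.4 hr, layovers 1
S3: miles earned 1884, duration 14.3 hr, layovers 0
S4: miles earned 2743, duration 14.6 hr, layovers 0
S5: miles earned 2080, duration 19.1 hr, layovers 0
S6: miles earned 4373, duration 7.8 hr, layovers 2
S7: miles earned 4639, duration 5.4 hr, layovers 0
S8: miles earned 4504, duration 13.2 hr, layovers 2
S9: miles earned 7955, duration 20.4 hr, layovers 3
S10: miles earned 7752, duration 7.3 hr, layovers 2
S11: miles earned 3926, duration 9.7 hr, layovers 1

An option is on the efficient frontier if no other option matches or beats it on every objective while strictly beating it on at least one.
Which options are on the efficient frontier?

S1, S7, S9, S10

S1: not dominated.
S2: dominated by S1 (miles earned 6684≥6060, duration 8.1≤10.4, layovers 0≤1).
S3: dominated by S1 (miles earned 6684≥1884, duration 8.1≤14.3, layovers 0≤0).
S4: dominated by S1 (miles earned 6684≥2743, duration 8.1≤14.6, layovers 0≤0).
S5: dominated by S1 (miles earned 6684≥2080, duration 8.1≤19.1, layovers 0≤0).
S6: dominated by S7 (miles earned 4639≥4373, duration 5.4≤7.8, layovers 0≤2).
S7: not dominated (best duration).
S8: dominated by S1 (miles earned 6684≥4504, duration 8.1≤13.2, layovers 0≤2).
S9: not dominated (best miles earned).
S10: not dominated.
S11: dominated by S1 (miles earned 6684≥3926, duration 8.1≤9.7, layovers 0≤1).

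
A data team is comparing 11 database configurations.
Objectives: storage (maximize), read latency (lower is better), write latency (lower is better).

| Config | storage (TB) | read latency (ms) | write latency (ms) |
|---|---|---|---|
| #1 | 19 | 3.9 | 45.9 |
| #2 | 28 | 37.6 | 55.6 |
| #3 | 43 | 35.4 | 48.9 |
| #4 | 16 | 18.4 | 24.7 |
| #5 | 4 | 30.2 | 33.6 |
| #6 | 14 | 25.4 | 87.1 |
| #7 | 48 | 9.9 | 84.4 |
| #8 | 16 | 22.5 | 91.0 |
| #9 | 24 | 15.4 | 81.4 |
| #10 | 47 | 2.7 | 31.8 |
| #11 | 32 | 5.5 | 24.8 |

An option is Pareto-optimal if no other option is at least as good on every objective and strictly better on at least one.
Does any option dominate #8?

#1 vs #8: storage 19≥16, read latency 3.9≤22.5, write latency 45.9≤91.0 — #1 is at least as good on every objective and strictly better on at least one, so #1 dominates #8.

Yes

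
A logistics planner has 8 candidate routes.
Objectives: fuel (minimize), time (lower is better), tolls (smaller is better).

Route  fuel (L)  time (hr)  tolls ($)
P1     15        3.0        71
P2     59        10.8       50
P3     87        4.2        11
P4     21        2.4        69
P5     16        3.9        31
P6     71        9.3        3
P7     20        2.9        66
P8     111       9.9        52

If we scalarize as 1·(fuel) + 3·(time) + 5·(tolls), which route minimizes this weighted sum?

P6

P1: 1·15 + 3·3.0 + 5·71 = 379.0
P2: 1·59 + 3·10.8 + 5·50 = 341.4
P3: 1·87 + 3·4.2 + 5·11 = 154.6
P4: 1·21 + 3·2.4 + 5·69 = 373.2
P5: 1·16 + 3·3.9 + 5·31 = 182.7
P6: 1·71 + 3·9.3 + 5·3 = 113.9
P7: 1·20 + 3·2.9 + 5·66 = 358.7
P8: 1·111 + 3·9.9 + 5·52 = 400.7
Lowest: P6 at 113.9.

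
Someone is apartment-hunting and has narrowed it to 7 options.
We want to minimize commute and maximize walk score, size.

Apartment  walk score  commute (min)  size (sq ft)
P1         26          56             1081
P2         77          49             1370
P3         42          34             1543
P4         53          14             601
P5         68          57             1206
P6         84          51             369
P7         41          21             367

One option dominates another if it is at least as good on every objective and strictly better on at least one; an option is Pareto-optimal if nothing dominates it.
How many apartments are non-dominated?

P1: dominated by P2 (walk score 77≥26, commute 49≤56, size 1370≥1081).
P2: not dominated.
P3: not dominated (best size).
P4: not dominated (best commute).
P5: dominated by P2 (walk score 77≥68, commute 49≤57, size 1370≥1206).
P6: not dominated (best walk score).
P7: dominated by P4 (walk score 53≥41, commute 14≤21, size 601≥367).
Pareto-optimal: P2, P3, P4, P6 → 4.

4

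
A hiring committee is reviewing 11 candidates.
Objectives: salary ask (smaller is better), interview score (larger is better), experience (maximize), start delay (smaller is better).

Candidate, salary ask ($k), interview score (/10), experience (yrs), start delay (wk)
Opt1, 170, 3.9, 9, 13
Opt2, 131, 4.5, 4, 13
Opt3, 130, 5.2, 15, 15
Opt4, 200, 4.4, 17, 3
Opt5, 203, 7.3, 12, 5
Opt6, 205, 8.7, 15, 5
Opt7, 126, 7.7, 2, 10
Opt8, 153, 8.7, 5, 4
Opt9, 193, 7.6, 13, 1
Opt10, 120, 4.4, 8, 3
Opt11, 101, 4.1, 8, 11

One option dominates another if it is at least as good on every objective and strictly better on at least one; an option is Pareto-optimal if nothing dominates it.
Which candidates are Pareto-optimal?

Opt1, Opt2, Opt3, Opt4, Opt6, Opt7, Opt8, Opt9, Opt10, Opt11

Opt1: not dominated.
Opt2: not dominated.
Opt3: not dominated.
Opt4: not dominated (best experience).
Opt5: dominated by Opt9 (salary ask 193≤203, interview score 7.6≥7.3, experience 13≥12, start delay 1≤5).
Opt6: not dominated.
Opt7: not dominated.
Opt8: not dominated.
Opt9: not dominated (best start delay).
Opt10: not dominated.
Opt11: not dominated (best salary ask).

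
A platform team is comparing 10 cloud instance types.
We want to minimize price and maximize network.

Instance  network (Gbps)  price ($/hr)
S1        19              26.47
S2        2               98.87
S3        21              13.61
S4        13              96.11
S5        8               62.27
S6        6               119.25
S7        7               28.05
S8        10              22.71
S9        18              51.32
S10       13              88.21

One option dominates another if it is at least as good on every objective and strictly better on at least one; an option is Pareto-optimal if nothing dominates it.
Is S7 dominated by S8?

S8 vs S7: network 10≥7, price 22.71≤28.05 — S8 is at least as good on every objective with at least one strict improvement.

Yes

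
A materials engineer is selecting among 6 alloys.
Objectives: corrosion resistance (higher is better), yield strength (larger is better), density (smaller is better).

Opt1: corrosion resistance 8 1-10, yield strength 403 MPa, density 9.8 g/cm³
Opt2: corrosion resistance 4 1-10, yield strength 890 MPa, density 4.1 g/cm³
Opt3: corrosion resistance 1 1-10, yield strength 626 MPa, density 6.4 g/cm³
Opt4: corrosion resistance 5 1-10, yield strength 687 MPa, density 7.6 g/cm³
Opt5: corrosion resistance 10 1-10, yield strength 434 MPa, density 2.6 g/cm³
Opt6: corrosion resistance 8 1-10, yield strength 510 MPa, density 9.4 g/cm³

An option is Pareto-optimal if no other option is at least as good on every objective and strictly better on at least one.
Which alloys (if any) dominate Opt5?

none

Opt1: worse on corrosion resistance (8 vs 10).
Opt2: worse on corrosion resistance (4 vs 10).
Opt3: worse on corrosion resistance (1 vs 10).
Opt4: worse on corrosion resistance (5 vs 10).
Opt6: worse on corrosion resistance (8 vs 10).
No option dominates Opt5.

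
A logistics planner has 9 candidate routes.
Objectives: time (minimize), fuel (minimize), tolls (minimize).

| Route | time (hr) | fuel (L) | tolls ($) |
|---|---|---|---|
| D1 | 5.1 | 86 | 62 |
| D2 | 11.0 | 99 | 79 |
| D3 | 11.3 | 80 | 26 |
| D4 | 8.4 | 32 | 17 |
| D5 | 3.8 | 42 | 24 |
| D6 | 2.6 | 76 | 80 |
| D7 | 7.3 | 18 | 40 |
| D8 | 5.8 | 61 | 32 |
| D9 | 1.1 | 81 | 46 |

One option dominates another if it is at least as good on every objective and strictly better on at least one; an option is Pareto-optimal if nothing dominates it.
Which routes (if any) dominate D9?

none

D1: worse on time (5.1 vs 1.1).
D2: worse on time (11.0 vs 1.1).
D3: worse on time (11.3 vs 1.1).
D4: worse on time (8.4 vs 1.1).
D5: worse on time (3.8 vs 1.1).
D6: worse on time (2.6 vs 1.1).
D7: worse on time (7.3 vs 1.1).
D8: worse on time (5.8 vs 1.1).
No option dominates D9.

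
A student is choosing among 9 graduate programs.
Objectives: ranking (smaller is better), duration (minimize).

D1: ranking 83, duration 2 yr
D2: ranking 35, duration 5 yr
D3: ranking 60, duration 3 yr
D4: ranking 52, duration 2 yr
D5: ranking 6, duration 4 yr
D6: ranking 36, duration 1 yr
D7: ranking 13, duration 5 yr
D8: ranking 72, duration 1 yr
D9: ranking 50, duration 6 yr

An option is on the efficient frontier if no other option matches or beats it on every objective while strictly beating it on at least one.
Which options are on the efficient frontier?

D1: dominated by D4 (ranking 52≤83, duration 2≤2).
D2: dominated by D5 (ranking 6≤35, duration 4≤5).
D3: dominated by D4 (ranking 52≤60, duration 2≤3).
D4: dominated by D6 (ranking 36≤52, duration 1≤2).
D5: not dominated (best ranking).
D6: not dominated.
D7: dominated by D5 (ranking 6≤13, duration 4≤5).
D8: dominated by D6 (ranking 36≤72, duration 1≤1).
D9: dominated by D2 (ranking 35≤50, duration 5≤6).

D5, D6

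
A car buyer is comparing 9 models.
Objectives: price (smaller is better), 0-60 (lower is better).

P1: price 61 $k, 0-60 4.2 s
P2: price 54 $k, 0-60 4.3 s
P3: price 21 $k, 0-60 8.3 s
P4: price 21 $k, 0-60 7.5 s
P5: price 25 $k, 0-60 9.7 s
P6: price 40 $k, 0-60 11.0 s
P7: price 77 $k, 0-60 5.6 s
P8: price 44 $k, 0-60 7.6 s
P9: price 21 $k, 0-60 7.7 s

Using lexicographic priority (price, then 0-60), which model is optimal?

P4

First minimize price: best is 21, kept {P3, P4, P9}.
Then minimize 0-60: best is 7.5, kept {P4}.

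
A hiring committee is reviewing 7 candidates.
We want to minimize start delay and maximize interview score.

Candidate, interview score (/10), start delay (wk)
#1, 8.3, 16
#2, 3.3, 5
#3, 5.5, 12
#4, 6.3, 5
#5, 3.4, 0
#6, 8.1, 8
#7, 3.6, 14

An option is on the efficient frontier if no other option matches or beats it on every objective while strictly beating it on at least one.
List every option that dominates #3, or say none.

#4: interview score 6.3≥5.5, start delay 5≤12 — dominates #3.
#6: interview score 8.1≥5.5, start delay 8≤12 — dominates #3.
Others (#1, #2, #5, #7) are each worse than #3 on at least one objective.

#4, #6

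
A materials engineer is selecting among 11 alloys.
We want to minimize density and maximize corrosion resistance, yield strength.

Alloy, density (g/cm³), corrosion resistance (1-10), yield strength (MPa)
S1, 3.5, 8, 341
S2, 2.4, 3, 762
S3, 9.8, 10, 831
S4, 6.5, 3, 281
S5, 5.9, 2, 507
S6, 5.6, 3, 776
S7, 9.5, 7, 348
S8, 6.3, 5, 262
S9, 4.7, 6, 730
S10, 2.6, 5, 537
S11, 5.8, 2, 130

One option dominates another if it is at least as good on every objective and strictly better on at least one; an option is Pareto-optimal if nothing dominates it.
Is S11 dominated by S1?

S1 vs S11: density 3.5≤5.8, corrosion resistance 8≥2, yield strength 341≥130 — S1 is at least as good on every objective with at least one strict improvement.

Yes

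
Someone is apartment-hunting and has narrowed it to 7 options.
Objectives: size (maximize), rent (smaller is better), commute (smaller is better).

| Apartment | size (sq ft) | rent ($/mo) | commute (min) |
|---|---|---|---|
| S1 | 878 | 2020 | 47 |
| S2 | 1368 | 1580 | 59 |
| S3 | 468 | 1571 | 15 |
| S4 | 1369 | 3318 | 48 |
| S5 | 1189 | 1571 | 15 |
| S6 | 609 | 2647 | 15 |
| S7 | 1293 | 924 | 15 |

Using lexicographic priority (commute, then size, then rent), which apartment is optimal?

S7

First minimize commute: best is 15, kept {S3, S5, S6, S7}.
Then maximize size: best is 1293, kept {S7}.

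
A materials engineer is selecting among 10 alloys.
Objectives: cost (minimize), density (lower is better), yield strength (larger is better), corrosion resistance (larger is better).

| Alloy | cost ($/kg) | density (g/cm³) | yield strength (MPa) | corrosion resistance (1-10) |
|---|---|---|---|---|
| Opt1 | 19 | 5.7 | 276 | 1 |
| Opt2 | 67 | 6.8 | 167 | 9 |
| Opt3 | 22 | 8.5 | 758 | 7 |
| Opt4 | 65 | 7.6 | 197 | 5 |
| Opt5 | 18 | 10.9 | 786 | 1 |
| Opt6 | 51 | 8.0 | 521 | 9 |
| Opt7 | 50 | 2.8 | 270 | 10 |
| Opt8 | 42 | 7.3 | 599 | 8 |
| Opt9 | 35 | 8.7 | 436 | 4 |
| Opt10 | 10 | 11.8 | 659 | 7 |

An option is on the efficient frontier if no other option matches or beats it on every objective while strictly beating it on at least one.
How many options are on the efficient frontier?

7

Opt1: not dominated.
Opt2: dominated by Opt7 (cost 50≤67, density 2.8≤6.8, yield strength 270≥167, corrosion resistance 10≥9).
Opt3: not dominated.
Opt4: dominated by Opt7 (cost 50≤65, density 2.8≤7.6, yield strength 270≥197, corrosion resistance 10≥5).
Opt5: not dominated (best yield strength).
Opt6: not dominated.
Opt7: not dominated (best density).
Opt8: not dominated.
Opt9: dominated by Opt3 (cost 22≤35, density 8.5≤8.7, yield strength 758≥436, corrosion resistance 7≥4).
Opt10: not dominated (best cost).
Pareto-optimal: Opt1, Opt3, Opt5, Opt6, Opt7, Opt8, Opt10 → 7.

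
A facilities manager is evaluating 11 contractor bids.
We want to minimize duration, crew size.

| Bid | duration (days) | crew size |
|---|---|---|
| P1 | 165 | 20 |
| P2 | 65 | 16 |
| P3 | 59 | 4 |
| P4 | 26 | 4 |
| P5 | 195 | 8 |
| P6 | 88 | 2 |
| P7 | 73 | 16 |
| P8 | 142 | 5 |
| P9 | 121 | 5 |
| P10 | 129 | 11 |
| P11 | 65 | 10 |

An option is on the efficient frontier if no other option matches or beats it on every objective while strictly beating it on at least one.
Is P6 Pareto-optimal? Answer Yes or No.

P1: worse on duration (165 vs 88).
P2: worse on crew size (16 vs 2).
P3: worse on crew size (4 vs 2).
P4: worse on crew size (4 vs 2).
P5: worse on duration (195 vs 88).
P7: worse on crew size (16 vs 2).
P8: worse on duration (142 vs 88).
P9: worse on duration (121 vs 88).
P10: worse on duration (129 vs 88).
P11: worse on crew size (10 vs 2).
No option is at least as good as P6 on every objective and strictly better on one.

Yes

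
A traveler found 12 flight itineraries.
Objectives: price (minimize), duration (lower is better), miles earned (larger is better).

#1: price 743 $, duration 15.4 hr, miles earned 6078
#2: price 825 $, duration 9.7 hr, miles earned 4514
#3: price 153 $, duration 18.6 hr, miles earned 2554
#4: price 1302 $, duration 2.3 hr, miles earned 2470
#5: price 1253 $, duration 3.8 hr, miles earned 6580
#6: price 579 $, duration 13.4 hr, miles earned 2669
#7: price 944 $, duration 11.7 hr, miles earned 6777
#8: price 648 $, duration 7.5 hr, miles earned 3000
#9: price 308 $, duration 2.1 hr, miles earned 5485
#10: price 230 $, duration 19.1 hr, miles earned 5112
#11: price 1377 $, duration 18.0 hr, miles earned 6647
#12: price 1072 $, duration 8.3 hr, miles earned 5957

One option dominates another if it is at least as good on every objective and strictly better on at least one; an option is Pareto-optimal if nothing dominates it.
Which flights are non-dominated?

#1, #3, #5, #7, #9, #10, #12

#1: not dominated.
#2: dominated by #9 (price 308≤825, duration 2.1≤9.7, miles earned 5485≥4514).
#3: not dominated (best price).
#4: dominated by #9 (price 308≤1302, duration 2.1≤2.3, miles earned 5485≥2470).
#5: not dominated.
#6: dominated by #9 (price 308≤579, duration 2.1≤13.4, miles earned 5485≥2669).
#7: not dominated (best miles earned).
#8: dominated by #9 (price 308≤648, duration 2.1≤7.5, miles earned 5485≥3000).
#9: not dominated (best duration).
#10: not dominated.
#11: dominated by #7 (price 944≤1377, duration 11.7≤18.0, miles earned 6777≥6647).
#12: not dominated.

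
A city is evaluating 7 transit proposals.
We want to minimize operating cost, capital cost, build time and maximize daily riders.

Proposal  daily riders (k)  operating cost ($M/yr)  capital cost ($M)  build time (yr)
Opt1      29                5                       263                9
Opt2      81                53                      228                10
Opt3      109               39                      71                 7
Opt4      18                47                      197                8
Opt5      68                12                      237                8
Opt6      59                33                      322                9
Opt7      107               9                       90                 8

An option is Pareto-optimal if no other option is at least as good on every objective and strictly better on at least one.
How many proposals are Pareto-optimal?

3

Opt1: not dominated (best operating cost).
Opt2: dominated by Opt3 (daily riders 109≥81, operating cost 39≤53, capital cost 71≤228, build time 7≤10).
Opt3: not dominated (best daily riders).
Opt4: dominated by Opt3 (daily riders 109≥18, operating cost 39≤47, capital cost 71≤197, build time 7≤8).
Opt5: dominated by Opt7 (daily riders 107≥68, operating cost 9≤12, capital cost 90≤237, build time 8≤8).
Opt6: dominated by Opt5 (daily riders 68≥59, operating cost 12≤33, capital cost 237≤322, build time 8≤9).
Opt7: not dominated.
Pareto-optimal: Opt1, Opt3, Opt7 → 3.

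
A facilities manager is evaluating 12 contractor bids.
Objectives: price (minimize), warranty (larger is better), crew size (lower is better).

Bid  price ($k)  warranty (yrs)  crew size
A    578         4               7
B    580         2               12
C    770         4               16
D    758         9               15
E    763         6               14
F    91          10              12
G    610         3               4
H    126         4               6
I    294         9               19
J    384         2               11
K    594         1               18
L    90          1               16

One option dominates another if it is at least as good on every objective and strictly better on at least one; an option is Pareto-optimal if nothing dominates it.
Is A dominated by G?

No

G vs A: G is worse on price (610 vs 578), so it does not dominate A.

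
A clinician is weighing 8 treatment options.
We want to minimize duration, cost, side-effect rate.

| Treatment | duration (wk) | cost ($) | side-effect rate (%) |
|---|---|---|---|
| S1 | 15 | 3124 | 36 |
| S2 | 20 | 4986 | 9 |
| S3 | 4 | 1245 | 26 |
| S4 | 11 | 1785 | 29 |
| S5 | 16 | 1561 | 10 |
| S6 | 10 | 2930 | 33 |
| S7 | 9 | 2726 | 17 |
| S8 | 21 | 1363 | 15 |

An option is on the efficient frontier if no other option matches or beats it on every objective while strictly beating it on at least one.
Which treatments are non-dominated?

S1: dominated by S3 (duration 4≤15, cost 1245≤3124, side-effect rate 26≤36).
S2: not dominated (best side-effect rate).
S3: not dominated (best duration).
S4: dominated by S3 (duration 4≤11, cost 1245≤1785, side-effect rate 26≤29).
S5: not dominated.
S6: dominated by S3 (duration 4≤10, cost 1245≤2930, side-effect rate 26≤33).
S7: not dominated.
S8: not dominated.

S2, S3, S5, S7, S8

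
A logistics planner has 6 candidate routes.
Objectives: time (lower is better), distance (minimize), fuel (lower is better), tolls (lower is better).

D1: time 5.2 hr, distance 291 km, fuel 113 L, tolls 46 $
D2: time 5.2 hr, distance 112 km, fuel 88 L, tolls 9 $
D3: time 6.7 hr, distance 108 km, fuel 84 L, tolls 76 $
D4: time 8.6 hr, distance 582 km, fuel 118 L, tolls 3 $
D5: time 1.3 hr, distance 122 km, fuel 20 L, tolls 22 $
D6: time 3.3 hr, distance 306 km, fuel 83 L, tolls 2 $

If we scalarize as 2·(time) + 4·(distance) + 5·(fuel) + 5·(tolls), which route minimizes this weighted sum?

D5

D1: 2·5.2 + 4·291 + 5·113 + 5·46 = 1969.4
D2: 2·5.2 + 4·112 + 5·88 + 5·9 = 943.4
D3: 2·6.7 + 4·108 + 5·84 + 5·76 = 1245.4
D4: 2·8.6 + 4·582 + 5·118 + 5·3 = 2950.2
D5: 2·1.3 + 4·122 + 5·20 + 5·22 = 700.6
D6: 2·3.3 + 4·306 + 5·83 + 5·2 = 1655.6
Lowest: D5 at 700.6.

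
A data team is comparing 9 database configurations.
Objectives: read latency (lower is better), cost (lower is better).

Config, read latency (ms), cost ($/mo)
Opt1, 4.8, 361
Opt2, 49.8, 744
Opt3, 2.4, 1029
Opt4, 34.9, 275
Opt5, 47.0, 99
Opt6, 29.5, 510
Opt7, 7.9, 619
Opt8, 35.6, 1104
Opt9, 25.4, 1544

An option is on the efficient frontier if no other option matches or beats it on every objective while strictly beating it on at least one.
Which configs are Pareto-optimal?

Opt1: not dominated.
Opt2: dominated by Opt1 (read latency 4.8≤49.8, cost 361≤744).
Opt3: not dominated (best read latency).
Opt4: not dominated.
Opt5: not dominated (best cost).
Opt6: dominated by Opt1 (read latency 4.8≤29.5, cost 361≤510).
Opt7: dominated by Opt1 (read latency 4.8≤7.9, cost 361≤619).
Opt8: dominated by Opt1 (read latency 4.8≤35.6, cost 361≤1104).
Opt9: dominated by Opt1 (read latency 4.8≤25.4, cost 361≤1544).

Opt1, Opt3, Opt4, Opt5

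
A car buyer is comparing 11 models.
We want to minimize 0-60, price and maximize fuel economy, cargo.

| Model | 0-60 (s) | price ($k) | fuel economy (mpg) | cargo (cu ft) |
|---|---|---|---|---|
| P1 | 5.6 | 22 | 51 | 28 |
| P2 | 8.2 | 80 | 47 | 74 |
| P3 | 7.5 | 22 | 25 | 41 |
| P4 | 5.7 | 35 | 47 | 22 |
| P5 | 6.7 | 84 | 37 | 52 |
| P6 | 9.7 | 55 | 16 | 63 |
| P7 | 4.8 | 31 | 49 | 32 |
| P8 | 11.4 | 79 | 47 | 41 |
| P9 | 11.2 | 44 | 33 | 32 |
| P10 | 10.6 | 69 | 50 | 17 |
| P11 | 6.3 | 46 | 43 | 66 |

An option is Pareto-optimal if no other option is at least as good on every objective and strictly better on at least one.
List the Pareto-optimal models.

P1: not dominated (best fuel economy).
P2: not dominated (best cargo).
P3: not dominated.
P4: dominated by P1 (0-60 5.6≤5.7, price 22≤35, fuel economy 51≥47, cargo 28≥22).
P5: dominated by P11 (0-60 6.3≤6.7, price 46≤84, fuel economy 43≥37, cargo 66≥52).
P6: dominated by P11 (0-60 6.3≤9.7, price 46≤55, fuel economy 43≥16, cargo 66≥63).
P7: not dominated (best 0-60).
P8: not dominated.
P9: dominated by P7 (0-60 4.8≤11.2, price 31≤44, fuel economy 49≥33, cargo 32≥32).
P10: dominated by P1 (0-60 5.6≤10.6, price 22≤69, fuel economy 51≥50, cargo 28≥17).
P11: not dominated.

P1, P2, P3, P7, P8, P11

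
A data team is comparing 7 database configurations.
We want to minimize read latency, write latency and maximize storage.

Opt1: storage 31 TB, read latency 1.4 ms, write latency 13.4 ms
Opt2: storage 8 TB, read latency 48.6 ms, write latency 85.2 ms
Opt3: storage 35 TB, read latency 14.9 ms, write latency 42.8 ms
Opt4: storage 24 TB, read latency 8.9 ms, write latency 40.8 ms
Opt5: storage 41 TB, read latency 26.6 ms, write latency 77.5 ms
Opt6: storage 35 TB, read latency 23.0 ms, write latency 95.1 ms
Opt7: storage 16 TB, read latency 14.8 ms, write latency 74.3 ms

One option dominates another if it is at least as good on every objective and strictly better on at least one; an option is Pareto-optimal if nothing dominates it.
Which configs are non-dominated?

Opt1: not dominated (best read latency).
Opt2: dominated by Opt1 (storage 31≥8, read latency 1.4≤48.6, write latency 13.4≤85.2).
Opt3: not dominated.
Opt4: dominated by Opt1 (storage 31≥24, read latency 1.4≤8.9, write latency 13.4≤40.8).
Opt5: not dominated (best storage).
Opt6: dominated by Opt3 (storage 35≥35, read latency 14.9≤23.0, write latency 42.8≤95.1).
Opt7: dominated by Opt1 (storage 31≥16, read latency 1.4≤14.8, write latency 13.4≤74.3).

Opt1, Opt3, Opt5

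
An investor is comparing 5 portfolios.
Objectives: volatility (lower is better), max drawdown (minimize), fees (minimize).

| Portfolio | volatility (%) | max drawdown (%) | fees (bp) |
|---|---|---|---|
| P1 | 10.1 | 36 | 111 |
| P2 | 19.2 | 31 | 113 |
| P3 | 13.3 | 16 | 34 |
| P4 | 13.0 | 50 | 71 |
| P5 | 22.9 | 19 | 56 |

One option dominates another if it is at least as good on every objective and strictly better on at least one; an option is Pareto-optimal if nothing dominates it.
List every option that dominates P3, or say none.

P1: worse on max drawdown (36 vs 16).
P2: worse on volatility (19.2 vs 13.3).
P4: worse on max drawdown (50 vs 16).
P5: worse on volatility (22.9 vs 13.3).
No option dominates P3.

none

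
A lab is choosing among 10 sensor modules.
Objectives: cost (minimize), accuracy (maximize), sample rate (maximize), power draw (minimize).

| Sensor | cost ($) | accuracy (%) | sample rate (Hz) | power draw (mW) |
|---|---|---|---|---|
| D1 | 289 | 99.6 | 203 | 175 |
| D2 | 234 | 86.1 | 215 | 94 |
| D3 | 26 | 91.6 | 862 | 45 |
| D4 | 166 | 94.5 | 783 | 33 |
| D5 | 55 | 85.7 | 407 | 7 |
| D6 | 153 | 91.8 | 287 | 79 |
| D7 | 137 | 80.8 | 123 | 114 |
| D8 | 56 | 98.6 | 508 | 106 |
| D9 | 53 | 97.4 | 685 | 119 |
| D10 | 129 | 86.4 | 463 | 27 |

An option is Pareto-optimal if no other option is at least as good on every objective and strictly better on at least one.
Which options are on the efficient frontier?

D1, D3, D4, D5, D6, D8, D9, D10

D1: not dominated (best accuracy).
D2: dominated by D3 (cost 26≤234, accuracy 91.6≥86.1, sample rate 862≥215, power draw 45≤94).
D3: not dominated (best cost).
D4: not dominated.
D5: not dominated (best power draw).
D6: not dominated.
D7: dominated by D3 (cost 26≤137, accuracy 91.6≥80.8, sample rate 862≥123, power draw 45≤114).
D8: not dominated.
D9: not dominated.
D10: not dominated.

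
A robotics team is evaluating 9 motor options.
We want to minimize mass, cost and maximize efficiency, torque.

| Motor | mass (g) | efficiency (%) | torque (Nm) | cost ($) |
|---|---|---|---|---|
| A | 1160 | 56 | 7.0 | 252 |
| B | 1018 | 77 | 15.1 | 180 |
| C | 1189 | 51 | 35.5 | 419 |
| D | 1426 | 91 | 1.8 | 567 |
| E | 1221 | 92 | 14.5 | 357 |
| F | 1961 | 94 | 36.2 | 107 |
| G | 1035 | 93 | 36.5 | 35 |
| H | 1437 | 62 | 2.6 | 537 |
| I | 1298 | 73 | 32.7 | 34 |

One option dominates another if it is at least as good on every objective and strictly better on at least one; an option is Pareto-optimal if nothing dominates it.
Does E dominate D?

Yes

E vs D: mass 1221≤1426, efficiency 92≥91, torque 14.5≥1.8, cost 357≤567 — E is at least as good on every objective with at least one strict improvement.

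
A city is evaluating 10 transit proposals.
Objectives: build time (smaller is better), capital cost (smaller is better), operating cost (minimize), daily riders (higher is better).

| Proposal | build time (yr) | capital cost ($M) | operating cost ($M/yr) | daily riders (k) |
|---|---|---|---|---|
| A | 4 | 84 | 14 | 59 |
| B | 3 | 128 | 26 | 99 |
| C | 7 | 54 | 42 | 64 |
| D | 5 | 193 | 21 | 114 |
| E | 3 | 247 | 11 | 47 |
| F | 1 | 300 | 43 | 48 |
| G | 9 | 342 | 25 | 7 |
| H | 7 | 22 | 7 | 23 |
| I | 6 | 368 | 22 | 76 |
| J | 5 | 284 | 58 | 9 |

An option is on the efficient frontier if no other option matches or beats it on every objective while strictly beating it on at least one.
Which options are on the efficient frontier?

A, B, C, D, E, F, H

A: not dominated.
B: not dominated.
C: not dominated.
D: not dominated (best daily riders).
E: not dominated.
F: not dominated (best build time).
G: dominated by A (build time 4≤9, capital cost 84≤342, operating cost 14≤25, daily riders 59≥7).
H: not dominated (best capital cost).
I: dominated by D (build time 5≤6, capital cost 193≤368, operating cost 21≤22, daily riders 114≥76).
J: dominated by A (build time 4≤5, capital cost 84≤284, operating cost 14≤58, daily riders 59≥9).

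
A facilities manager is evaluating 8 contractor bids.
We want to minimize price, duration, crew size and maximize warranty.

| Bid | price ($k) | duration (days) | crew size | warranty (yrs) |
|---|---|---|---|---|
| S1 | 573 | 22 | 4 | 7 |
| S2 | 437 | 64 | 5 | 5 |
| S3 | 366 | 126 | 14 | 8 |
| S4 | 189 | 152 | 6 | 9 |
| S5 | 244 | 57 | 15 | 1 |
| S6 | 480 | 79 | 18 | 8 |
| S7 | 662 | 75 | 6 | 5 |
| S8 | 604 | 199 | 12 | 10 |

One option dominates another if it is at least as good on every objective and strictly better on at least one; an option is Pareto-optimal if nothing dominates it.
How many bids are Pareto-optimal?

S1: not dominated (best duration).
S2: not dominated.
S3: not dominated.
S4: not dominated (best price).
S5: not dominated.
S6: not dominated.
S7: dominated by S1 (price 573≤662, duration 22≤75, crew size 4≤6, warranty 7≥5).
S8: not dominated (best warranty).
Pareto-optimal: S1, S2, S3, S4, S5, S6, S8 → 7.

7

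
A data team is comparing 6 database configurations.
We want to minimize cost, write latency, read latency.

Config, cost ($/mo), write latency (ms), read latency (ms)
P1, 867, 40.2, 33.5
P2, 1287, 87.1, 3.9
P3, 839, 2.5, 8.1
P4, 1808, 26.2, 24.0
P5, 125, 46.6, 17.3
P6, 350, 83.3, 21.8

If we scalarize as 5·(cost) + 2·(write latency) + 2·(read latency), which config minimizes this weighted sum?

P5

P1: 5·867 + 2·40.2 + 2·33.5 = 4482.4
P2: 5·1287 + 2·87.1 + 2·3.9 = 6617.0
P3: 5·839 + 2·2.5 + 2·8.1 = 4216.2
P4: 5·1808 + 2·26.2 + 2·24.0 = 9140.4
P5: 5·125 + 2·46.6 + 2·17.3 = 752.8
P6: 5·350 + 2·83.3 + 2·21.8 = 1960.2
Lowest: P5 at 752.8.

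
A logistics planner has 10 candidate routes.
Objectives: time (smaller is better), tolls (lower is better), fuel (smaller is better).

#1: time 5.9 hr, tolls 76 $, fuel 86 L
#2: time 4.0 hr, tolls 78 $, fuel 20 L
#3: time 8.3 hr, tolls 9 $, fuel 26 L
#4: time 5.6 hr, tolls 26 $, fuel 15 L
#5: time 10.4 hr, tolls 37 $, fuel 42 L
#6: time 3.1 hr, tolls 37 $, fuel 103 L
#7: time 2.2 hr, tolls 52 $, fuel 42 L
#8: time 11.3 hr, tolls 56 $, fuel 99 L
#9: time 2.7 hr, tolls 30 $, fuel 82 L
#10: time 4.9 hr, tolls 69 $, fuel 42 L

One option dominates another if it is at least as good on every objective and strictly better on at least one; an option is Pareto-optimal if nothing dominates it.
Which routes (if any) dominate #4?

none

#1: worse on time (5.9 vs 5.6).
#2: worse on tolls (78 vs 26).
#3: worse on time (8.3 vs 5.6).
#5: worse on time (10.4 vs 5.6).
#6: worse on tolls (37 vs 26).
#7: worse on tolls (52 vs 26).
#8: worse on time (11.3 vs 5.6).
#9: worse on tolls (30 vs 26).
#10: worse on tolls (69 vs 26).
No option dominates #4.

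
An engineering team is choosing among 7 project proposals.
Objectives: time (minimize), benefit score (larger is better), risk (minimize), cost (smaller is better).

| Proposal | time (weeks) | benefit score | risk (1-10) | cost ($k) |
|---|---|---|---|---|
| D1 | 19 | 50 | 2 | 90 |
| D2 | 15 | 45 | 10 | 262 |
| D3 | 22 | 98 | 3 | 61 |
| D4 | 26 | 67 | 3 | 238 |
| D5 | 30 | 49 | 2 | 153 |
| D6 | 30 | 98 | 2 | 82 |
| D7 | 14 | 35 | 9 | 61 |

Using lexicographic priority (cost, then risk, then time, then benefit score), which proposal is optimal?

First minimize cost: best is 61, kept {D3, D7}.
Then minimize risk: best is 3, kept {D3}.

D3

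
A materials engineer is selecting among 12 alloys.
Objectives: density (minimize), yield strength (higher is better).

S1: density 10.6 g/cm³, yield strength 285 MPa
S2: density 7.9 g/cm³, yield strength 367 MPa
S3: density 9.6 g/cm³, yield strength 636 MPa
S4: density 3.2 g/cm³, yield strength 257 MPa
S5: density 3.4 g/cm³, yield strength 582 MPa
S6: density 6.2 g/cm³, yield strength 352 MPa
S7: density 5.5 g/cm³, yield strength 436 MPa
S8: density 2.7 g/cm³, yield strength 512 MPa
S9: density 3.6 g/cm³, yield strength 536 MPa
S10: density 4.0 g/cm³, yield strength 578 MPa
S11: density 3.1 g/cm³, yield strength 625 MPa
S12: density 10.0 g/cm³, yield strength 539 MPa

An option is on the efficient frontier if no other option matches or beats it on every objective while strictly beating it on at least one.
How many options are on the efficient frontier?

3

S1: dominated by S2 (density 7.9≤10.6, yield strength 367≥285).
S2: dominated by S5 (density 3.4≤7.9, yield strength 582≥367).
S3: not dominated (best yield strength).
S4: dominated by S8 (density 2.7≤3.2, yield strength 512≥257).
S5: dominated by S11 (density 3.1≤3.4, yield strength 625≥582).
S6: dominated by S5 (density 3.4≤6.2, yield strength 582≥352).
S7: dominated by S5 (density 3.4≤5.5, yield strength 582≥436).
S8: not dominated (best density).
S9: dominated by S5 (density 3.4≤3.6, yield strength 582≥536).
S10: dominated by S5 (density 3.4≤4.0, yield strength 582≥578).
S11: not dominated.
S12: dominated by S3 (density 9.6≤10.0, yield strength 636≥539).
Pareto-optimal: S3, S8, S11 → 3.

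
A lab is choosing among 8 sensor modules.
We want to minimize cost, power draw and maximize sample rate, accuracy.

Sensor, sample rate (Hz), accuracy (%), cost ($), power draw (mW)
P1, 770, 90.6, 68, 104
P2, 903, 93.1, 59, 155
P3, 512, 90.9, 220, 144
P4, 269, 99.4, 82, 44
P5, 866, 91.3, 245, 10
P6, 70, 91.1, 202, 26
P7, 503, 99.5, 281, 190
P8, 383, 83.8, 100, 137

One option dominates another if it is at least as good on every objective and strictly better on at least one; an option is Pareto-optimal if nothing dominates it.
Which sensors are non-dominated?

P1, P2, P3, P4, P5, P6, P7

P1: not dominated.
P2: not dominated (best sample rate).
P3: not dominated.
P4: not dominated.
P5: not dominated (best power draw).
P6: not dominated.
P7: not dominated (best accuracy).
P8: dominated by P1 (sample rate 770≥383, accuracy 90.6≥83.8, cost 68≤100, power draw 104≤137).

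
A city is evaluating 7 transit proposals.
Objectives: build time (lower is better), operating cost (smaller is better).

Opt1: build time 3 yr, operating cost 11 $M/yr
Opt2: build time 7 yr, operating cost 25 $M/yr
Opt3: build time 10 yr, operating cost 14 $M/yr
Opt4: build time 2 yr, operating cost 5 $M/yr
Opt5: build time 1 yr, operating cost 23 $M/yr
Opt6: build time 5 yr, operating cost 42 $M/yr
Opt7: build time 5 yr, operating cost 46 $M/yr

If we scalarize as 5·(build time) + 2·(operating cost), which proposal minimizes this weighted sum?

Opt4

Opt1: 5·3 + 2·11 = 37
Opt2: 5·7 + 2·25 = 85
Opt3: 5·10 + 2·14 = 78
Opt4: 5·2 + 2·5 = 20
Opt5: 5·1 + 2·23 = 51
Opt6: 5·5 + 2·42 = 109
Opt7: 5·5 + 2·46 = 117
Lowest: Opt4 at 20.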